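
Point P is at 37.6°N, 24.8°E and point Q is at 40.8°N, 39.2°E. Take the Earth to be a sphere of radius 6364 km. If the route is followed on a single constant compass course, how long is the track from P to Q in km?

1289 km

Rhumb course C = atan2(Δλ, Δψ) with Δψ = ln[tan(π/4+φ₂/2)/tan(π/4+φ₁/2)] = +0.0721, Δλ = +0.2513 → C = 73.99°
d = R·|Δφ| / |cos C| = 6364·0.05585 / 0.27573 = 1289 km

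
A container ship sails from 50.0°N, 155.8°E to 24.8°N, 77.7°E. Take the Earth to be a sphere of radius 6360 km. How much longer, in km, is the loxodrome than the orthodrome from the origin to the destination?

Great circle: cos σ = sin φ₁ sin φ₂ + cos φ₁ cos φ₂ cos Δλ,  σ = 1.1134 rad → d_gc = 7081.0 km
Rhumb line: Δψ = -0.5637, q = Δφ/Δψ = 0.7803, d_rh = R√(Δφ²+q²Δλ²) = 7320.2 km
Excess = 7320.2 − 7081.0 = 239.2 ≈ 239 km

239 km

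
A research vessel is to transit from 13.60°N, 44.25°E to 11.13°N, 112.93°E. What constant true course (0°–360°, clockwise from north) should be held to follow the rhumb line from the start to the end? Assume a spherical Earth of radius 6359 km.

92.1°

Δψ = ln[tan(π/4+φ₂/2)/tan(π/4+φ₁/2)] = -0.0441
Δλ = +1.1987 rad (taken the short way round)
course = atan2(Δλ, Δψ) = 92.11°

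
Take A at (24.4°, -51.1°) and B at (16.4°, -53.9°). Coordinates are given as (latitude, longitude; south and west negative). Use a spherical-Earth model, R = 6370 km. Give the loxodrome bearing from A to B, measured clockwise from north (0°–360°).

Δψ = ln[tan(π/4+φ₂/2)/tan(π/4+φ₁/2)] = -0.1491
Δλ = -0.0489 rad (taken the short way round)
course = atan2(Δλ, Δψ) = 198.14°

198.1°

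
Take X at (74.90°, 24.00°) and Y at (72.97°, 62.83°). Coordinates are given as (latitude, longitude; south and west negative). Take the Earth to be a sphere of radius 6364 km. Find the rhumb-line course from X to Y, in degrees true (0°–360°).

100.2°

Meridional parts: M(φ₁)=+2.0209, M(φ₂)=+1.8990 → ΔM = -0.1219;  Δλ = +0.6777 rad
tan C = Δλ / ΔM = -5.5609 → C = 100.19°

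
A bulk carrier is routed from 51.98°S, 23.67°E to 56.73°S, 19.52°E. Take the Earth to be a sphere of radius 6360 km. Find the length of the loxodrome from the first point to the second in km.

Δψ = ln[tan(π/4+φ₂/2)/tan(π/4+φ₁/2)] = -0.1425;  Δφ = -0.0829 rad,  Δλ = -0.0724 rad
q = Δφ/Δψ = 0.5819
d = R·√(Δφ² + q²Δλ²) = 6360·0.09300 = 592 km

592 km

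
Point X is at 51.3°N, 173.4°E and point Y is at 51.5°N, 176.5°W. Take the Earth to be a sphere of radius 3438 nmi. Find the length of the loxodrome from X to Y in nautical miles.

378 nmi

Δψ = ln[tan(π/4+φ₂/2)/tan(π/4+φ₁/2)] = +0.0056;  Δφ = +0.0035 rad,  Δλ = +0.1763 rad
q = Δφ/Δψ = 0.6239
d = R·√(Δφ² + q²Δλ²) = 3438·0.11003 = 378 nmi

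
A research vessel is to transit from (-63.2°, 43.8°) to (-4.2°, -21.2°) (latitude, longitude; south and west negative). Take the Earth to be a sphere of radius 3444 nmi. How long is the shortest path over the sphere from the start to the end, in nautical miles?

4520 nmi

cos σ = sin φ₁ sin φ₂ + cos φ₁ cos φ₂ cos Δλ
      = sin(-63.20°)sin(-4.20°) + cos(-63.20°)cos(-4.20°)cos(-65.00°) = 0.2554
σ = 75.202° → d = Rσ = 3444·1.31253 = 4520 nmi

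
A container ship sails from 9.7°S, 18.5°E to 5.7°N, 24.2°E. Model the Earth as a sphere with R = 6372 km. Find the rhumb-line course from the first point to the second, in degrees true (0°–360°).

Meridional parts: M(φ₁)=-0.1701, M(φ₂)=+0.0996 → ΔM = +0.2698;  Δλ = +0.0995 rad
tan C = Δλ / ΔM = +0.3688 → C = 20.24°

20.2°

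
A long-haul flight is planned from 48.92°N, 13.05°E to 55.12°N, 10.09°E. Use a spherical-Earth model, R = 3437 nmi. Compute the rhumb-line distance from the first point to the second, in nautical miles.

388 nmi

Rhumb course C = atan2(Δλ, Δψ) with Δψ = ln[tan(π/4+φ₂/2)/tan(π/4+φ₁/2)] = +0.1762, Δλ = -0.0517 → C = 343.66°
d = R·|Δφ| / |cos C| = 3437·0.10821 / 0.95961 = 388 nmi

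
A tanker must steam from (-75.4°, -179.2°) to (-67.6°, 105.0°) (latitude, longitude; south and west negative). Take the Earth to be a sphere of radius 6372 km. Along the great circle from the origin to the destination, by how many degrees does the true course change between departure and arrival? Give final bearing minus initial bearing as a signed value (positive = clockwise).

Initial bearing θ₁ = atan2(sin Δλ cos φ₂, cos φ₁ sin φ₂ − sin φ₁ cos φ₂ cos Δλ) = 248.89°
Final bearing θ₂ = (initial bearing from the destination back to the start) + 180° = 321.89°
Δθ = θ₂ − θ₁ = +73.0°

+73.0°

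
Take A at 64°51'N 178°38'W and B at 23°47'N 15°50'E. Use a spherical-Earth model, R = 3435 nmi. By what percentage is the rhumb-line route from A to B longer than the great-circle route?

Great circle: σ = 1.5823 rad → d_gc = Rσ = 5435.3 nmi
Rhumb: Δφ = -0.7167, Δλ = -2.8891, Δψ = -1.0727, q = Δφ/Δψ = 0.6682 → d_rh = R√(Δφ²+q²Δλ²) = 7073.2 nmi
Excess = (7073.2 − 5435.3) / 5435.3 = 1637.9 / 5435.3 = 30.13% ≈ 30.1%

30.1%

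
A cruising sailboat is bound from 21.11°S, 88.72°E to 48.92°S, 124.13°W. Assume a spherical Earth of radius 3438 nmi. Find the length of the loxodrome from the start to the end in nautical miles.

7282 nmi

Δψ = ln[tan(π/4+φ₂/2)/tan(π/4+φ₁/2)] = -0.6046;  Δφ = -0.4854 rad,  Δλ = +2.5683 rad
q = Δφ/Δψ = 0.8028
d = R·√(Δφ² + q²Δλ²) = 3438·2.11813 = 7282 nmi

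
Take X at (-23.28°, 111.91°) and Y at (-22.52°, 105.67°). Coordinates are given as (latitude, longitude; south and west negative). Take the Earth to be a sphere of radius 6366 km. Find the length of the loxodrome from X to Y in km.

Rhumb course C = atan2(Δλ, Δψ) with Δψ = ln[tan(π/4+φ₂/2)/tan(π/4+φ₁/2)] = +0.0144, Δλ = -0.1089 → C = 277.53°
d = R·|Δφ| / |cos C| = 6366·0.01326 / 0.13108 = 644 km

644 km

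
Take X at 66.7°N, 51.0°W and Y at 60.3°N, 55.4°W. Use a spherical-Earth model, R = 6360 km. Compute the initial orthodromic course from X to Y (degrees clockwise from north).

N = sin Δλ·cos φ₂ = -0.0380;  D = cos φ₁ sin φ₂ − sin φ₁ cos φ₂ cos Δλ = -0.1101
initial course = atan2(N, D) = 199.04°

199.0°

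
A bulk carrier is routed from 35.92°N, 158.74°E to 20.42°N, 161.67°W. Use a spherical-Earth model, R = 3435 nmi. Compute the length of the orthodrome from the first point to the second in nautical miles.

2270 nmi

Haversine: a = sin²(Δφ/2)+cos φ₁ cos φ₂ sin²(Δλ/2) = 0.10523;  σ = 2·atan2(√a,√(1−a))
σ = 37.857° → d = Rσ = 3435·0.66073 = 2270 nmi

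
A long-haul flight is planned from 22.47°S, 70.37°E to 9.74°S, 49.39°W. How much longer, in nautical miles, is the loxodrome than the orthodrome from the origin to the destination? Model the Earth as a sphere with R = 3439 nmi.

Great circle: cos σ = sin φ₁ sin φ₂ + cos φ₁ cos φ₂ cos Δλ,  σ = 1.9686 rad → d_gc = 6770.1 nmi
Rhumb line: Δψ = +0.2318, q = Δφ/Δψ = 0.9584, d_rh = R√(Δφ²+q²Δλ²) = 6931.8 nmi
Excess = 6931.8 − 6770.1 = 161.7 ≈ 162 nmi

162 nmi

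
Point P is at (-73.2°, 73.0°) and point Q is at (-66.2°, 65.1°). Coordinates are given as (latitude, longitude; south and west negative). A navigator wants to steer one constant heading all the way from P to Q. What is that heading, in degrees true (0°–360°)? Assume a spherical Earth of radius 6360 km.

338.8°

Meridional parts: M(φ₁)=-1.9128, M(φ₂)=-1.5572 → ΔM = +0.3556;  Δλ = -0.1379 rad
tan C = Δλ / ΔM = -0.3877 → C = 338.81°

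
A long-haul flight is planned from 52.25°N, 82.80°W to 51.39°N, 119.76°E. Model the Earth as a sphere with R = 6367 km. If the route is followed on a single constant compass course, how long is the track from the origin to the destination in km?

10815 km

Δψ = ln[tan(π/4+φ₂/2)/tan(π/4+φ₁/2)] = -0.0243;  Δφ = -0.0150 rad,  Δλ = -2.7478 rad
q = Δφ/Δψ = 0.6181
d = R·√(Δφ² + q²Δλ²) = 6367·1.69854 = 10815 km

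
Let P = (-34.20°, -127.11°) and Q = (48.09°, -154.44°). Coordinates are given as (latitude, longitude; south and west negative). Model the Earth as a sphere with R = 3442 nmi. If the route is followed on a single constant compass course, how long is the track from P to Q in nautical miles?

Rhumb course C = atan2(Δλ, Δψ) with Δψ = ln[tan(π/4+φ₂/2)/tan(π/4+φ₁/2)] = +1.5957, Δλ = -0.4770 → C = 343.36°
d = R·|Δφ| / |cos C| = 3442·1.43623 / 0.95811 = 5160 nmi

5160 nmi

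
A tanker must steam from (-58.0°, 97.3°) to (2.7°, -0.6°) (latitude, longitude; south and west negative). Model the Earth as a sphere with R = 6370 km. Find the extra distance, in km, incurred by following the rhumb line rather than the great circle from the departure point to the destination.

440 km

Great circle: cos σ = sin φ₁ sin φ₂ + cos φ₁ cos φ₂ cos Δλ,  σ = 1.6837 rad → d_gc = 10725.4 km
Rhumb line: Δψ = +1.2963, q = Δφ/Δψ = 0.8173, d_rh = R√(Δφ²+q²Δλ²) = 11165.5 km
Excess = 11165.5 − 10725.4 = 440.1 ≈ 440 km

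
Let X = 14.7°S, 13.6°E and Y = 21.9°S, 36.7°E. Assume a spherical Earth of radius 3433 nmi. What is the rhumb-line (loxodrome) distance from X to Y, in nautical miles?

1382 nmi

Rhumb course C = atan2(Δλ, Δψ) with Δψ = ln[tan(π/4+φ₂/2)/tan(π/4+φ₁/2)] = -0.1325, Δλ = +0.4032 → C = 108.19°
d = R·|Δφ| / |cos C| = 3433·0.12566 / 0.31214 = 1382 nmi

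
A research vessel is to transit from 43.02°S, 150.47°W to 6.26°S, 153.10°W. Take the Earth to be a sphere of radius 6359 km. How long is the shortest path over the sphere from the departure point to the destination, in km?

cos σ = sin φ₁ sin φ₂ + cos φ₁ cos φ₂ cos Δλ
      = sin(-43.02°)sin(-6.26°) + cos(-43.02°)cos(-6.26°)cos(-2.63°) = 0.8004
σ = 36.833° → d = Rσ = 6359·0.64286 = 4088 km

4088 km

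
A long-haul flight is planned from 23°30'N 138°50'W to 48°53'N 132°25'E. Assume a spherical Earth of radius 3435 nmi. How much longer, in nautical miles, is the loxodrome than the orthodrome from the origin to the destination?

Great circle: cos σ = sin φ₁ sin φ₂ + cos φ₁ cos φ₂ cos Δλ,  σ = 1.2519 rad → d_gc = 4300.1 nmi
Rhumb line: Δψ = +0.5585, q = Δφ/Δψ = 0.7932, d_rh = R√(Δφ²+q²Δλ²) = 4486.2 nmi
Excess = 4486.2 − 4300.1 = 186.1 ≈ 186 nmi

186 nmi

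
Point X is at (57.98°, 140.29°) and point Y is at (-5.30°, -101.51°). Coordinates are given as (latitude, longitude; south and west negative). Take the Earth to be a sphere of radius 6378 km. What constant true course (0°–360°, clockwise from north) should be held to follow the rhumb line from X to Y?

123.0°

Δψ = ln[tan(π/4+φ₂/2)/tan(π/4+φ₁/2)] = -1.3411
Δλ = +2.0630 rad (taken the short way round)
course = atan2(Δλ, Δψ) = 123.03°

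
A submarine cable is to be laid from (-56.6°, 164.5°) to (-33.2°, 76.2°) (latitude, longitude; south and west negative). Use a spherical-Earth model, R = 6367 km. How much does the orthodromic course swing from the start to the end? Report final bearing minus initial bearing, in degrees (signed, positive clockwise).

+70.0°

Initial bearing θ₁ = atan2(sin Δλ cos φ₂, cos φ₁ sin φ₂ − sin φ₁ cos φ₂ cos Δλ) = 251.45°
Final bearing θ₂ = (initial bearing from the destination back to the start) + 180° = 321.41°
Δθ = θ₂ − θ₁ = +70.0°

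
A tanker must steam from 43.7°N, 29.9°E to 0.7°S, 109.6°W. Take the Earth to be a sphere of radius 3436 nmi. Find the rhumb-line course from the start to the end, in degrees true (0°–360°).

Δψ = ln[tan(π/4+φ₂/2)/tan(π/4+φ₁/2)] = -0.8619
Δλ = -2.4347 rad (taken the short way round)
course = atan2(Δλ, Δψ) = 250.51°

250.5°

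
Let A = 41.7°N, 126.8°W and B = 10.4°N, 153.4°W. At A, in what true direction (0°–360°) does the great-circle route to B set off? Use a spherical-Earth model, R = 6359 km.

N = sin Δλ·cos φ₂ = -0.4404;  D = cos φ₁ sin φ₂ − sin φ₁ cos φ₂ cos Δλ = -0.4503
initial course = atan2(N, D) = 224.37°

224.4°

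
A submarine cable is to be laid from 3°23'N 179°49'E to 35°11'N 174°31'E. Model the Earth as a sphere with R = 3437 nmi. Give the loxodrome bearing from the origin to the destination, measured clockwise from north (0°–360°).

Δψ = ln[tan(π/4+φ₂/2)/tan(π/4+φ₁/2)] = +0.5977
Δλ = -0.0925 rad (taken the short way round)
course = atan2(Δλ, Δψ) = 351.20°

351.2°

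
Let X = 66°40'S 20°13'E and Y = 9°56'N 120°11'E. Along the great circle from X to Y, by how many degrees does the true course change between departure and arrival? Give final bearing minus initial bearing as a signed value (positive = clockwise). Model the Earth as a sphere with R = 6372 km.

At departure: θ₁ = atan2(sin Δλ cos φ₂, cos φ₁ sin φ₂ − sin φ₁ cos φ₂ cos Δλ) = 95.20°
At arrival: θ₂ = atan2(sin Δλ cos φ₁, −cos φ₂ sin φ₁ + sin φ₂ cos φ₁ cos Δλ) = 23.61°
Δθ = θ₂ − θ₁ = -71.6°

-71.6°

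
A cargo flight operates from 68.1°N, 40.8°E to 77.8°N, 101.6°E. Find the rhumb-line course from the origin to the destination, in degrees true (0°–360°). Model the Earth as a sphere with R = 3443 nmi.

Meridional parts: M(φ₁)=+1.6426, M(φ₂)=+2.2361 → ΔM = +0.5935;  Δλ = +1.0612 rad
tan C = Δλ / ΔM = +1.7878 → C = 60.78°

60.8°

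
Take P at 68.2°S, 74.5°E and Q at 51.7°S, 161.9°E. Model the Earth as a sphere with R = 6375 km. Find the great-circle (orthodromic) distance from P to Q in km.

cos σ = sin φ₁ sin φ₂ + cos φ₁ cos φ₂ cos Δλ
      = sin(-68.20°)sin(-51.70°) + cos(-68.20°)cos(-51.70°)cos(87.40°) = 0.7391
σ = 42.346° → d = Rσ = 6375·0.73907 = 4712 km

4712 km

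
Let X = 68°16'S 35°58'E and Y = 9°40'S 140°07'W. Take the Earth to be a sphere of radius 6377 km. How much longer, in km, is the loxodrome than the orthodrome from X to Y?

3670 km

Great circle: cos σ = sin φ₁ sin φ₂ + cos φ₁ cos φ₂ cos Δλ,  σ = 1.7805 rad → d_gc = 11354.4 km
Rhumb line: Δψ = +1.4809, q = Δφ/Δψ = 0.6906, d_rh = R√(Δφ²+q²Δλ²) = 15024.4 km
Excess = 15024.4 − 11354.4 = 3670.0 ≈ 3670 km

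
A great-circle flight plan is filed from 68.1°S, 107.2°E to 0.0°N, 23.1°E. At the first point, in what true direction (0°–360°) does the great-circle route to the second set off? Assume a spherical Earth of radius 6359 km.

θ = atan2( sin Δλ·cos φ₂ ,  cos φ₁ sin φ₂ − sin φ₁ cos φ₂ cos Δλ )
  = atan2(-0.9947, +0.0954) = 275.48°

275.5°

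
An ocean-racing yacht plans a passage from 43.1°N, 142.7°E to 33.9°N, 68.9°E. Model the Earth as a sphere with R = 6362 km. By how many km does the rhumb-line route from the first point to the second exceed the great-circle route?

Great circle: cos σ = sin φ₁ sin φ₂ + cos φ₁ cos φ₂ cos Δλ,  σ = 0.9882 rad → d_gc = 6287.08 km
Rhumb line: Δψ = -0.2057, q = Δφ/Δψ = 0.7807, d_rh = R√(Δφ²+q²Δλ²) = 6478.56 km
Excess = 6478.56 − 6287.08 = 191.48 ≈ 191 km

191 km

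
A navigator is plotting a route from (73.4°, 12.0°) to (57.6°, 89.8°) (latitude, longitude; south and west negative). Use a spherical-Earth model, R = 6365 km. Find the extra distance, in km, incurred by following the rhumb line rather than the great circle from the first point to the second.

Great circle: cos σ = sin φ₁ sin φ₂ + cos φ₁ cos φ₂ cos Δλ,  σ = 0.5708 rad → d_gc = 3632.9 km
Rhumb line: Δψ = -0.6889, q = Δφ/Δψ = 0.4003, d_rh = R√(Δφ²+q²Δλ²) = 3879.5 km
Excess = 3879.5 − 3632.9 = 246.6 ≈ 247 km

247 km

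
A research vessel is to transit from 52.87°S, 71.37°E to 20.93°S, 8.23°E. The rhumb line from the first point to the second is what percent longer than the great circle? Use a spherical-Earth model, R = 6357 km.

2.1%

Great circle: σ = 1.0009 rad → d_gc = Rσ = 6362.8 km
Rhumb: Δφ = +0.5575, Δλ = -1.1020, Δψ = +0.7174, q = Δφ/Δψ = 0.7771 → d_rh = R√(Δφ²+q²Δλ²) = 6495.7 km
Excess = (6495.7 − 6362.8) / 6362.8 = 132.9 / 6362.8 = 2.09% ≈ 2.1%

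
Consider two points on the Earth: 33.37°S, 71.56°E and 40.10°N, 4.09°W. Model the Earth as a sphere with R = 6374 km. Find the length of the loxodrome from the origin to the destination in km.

11298 km

Δψ = ln[tan(π/4+φ₂/2)/tan(π/4+φ₁/2)] = +1.3836;  Δφ = +1.2823 rad,  Δλ = -1.3203 rad
q = Δφ/Δψ = 0.9268
d = R·√(Δφ² + q²Δλ²) = 6374·1.77245 = 11298 km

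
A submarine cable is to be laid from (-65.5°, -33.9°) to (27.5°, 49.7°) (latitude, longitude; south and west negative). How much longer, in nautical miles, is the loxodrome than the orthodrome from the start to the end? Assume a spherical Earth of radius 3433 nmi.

138 nmi

Great circle: cos σ = sin φ₁ sin φ₂ + cos φ₁ cos φ₂ cos Δλ,  σ = 1.9597 rad → d_gc = 6727.6 nmi
Rhumb line: Δψ = +2.0268, q = Δφ/Δψ = 0.8008, d_rh = R√(Δφ²+q²Δλ²) = 6866.0 nmi
Excess = 6866.0 − 6727.6 = 138.4 ≈ 138 nmi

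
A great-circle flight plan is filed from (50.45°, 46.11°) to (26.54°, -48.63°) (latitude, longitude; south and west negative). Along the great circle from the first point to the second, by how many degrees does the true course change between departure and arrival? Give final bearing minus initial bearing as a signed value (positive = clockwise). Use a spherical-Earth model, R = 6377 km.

-69.3°

Initial bearing θ₁ = atan2(sin Δλ cos φ₂, cos φ₁ sin φ₂ − sin φ₁ cos φ₂ cos Δλ) = 290.96°
Final bearing θ₂ = (initial bearing from the destination back to the start) + 180° = 221.66°
Δθ = θ₂ − θ₁ = -69.3°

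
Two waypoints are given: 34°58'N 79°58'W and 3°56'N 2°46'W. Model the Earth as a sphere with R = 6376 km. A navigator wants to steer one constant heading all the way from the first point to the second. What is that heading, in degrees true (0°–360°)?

113.4°

Meridional parts: M(φ₁)=+0.6521, M(φ₂)=+0.0687 → ΔM = -0.5834;  Δλ = +1.3474 rad
tan C = Δλ / ΔM = -2.3095 → C = 113.41°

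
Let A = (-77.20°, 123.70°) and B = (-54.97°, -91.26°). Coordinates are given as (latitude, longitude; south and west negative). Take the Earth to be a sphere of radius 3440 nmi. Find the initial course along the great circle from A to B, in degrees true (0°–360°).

N = sin Δλ·cos φ₂ = +0.3289;  D = cos φ₁ sin φ₂ − sin φ₁ cos φ₂ cos Δλ = -0.6402
initial course = atan2(N, D) = 152.81°

152.8°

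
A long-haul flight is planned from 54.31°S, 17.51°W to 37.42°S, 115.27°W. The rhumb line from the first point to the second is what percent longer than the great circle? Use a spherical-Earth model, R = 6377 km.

7.6%

Great circle: σ = 1.1252 rad → d_gc = Rσ = 7175.6 km
Rhumb: Δφ = +0.2948, Δλ = -1.7062, Δψ = +0.4282, q = Δφ/Δψ = 0.6884 → d_rh = R√(Δφ²+q²Δλ²) = 7722.4 km
Excess = (7722.4 − 7175.6) / 7175.6 = 546.8 / 7175.6 = 7.62% ≈ 7.6%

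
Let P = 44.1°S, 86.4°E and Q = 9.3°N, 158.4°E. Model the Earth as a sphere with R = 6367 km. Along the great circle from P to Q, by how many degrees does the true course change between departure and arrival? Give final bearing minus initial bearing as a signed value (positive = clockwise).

Initial bearing θ₁ = atan2(sin Δλ cos φ₂, cos φ₁ sin φ₂ − sin φ₁ cos φ₂ cos Δλ) = 70.72°
Final bearing θ₂ = (initial bearing from the destination back to the start) + 180° = 43.38°
Δθ = θ₂ − θ₁ = -27.3°

-27.3°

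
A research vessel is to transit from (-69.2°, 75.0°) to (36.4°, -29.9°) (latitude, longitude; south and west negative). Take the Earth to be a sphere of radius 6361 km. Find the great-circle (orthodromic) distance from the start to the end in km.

cos σ = sin φ₁ sin φ₂ + cos φ₁ cos φ₂ cos Δλ
      = sin(-69.20°)sin(36.40°) + cos(-69.20°)cos(36.40°)cos(-104.90°) = -0.6282
σ = 128.920° → d = Rσ = 6361·2.25008 = 14313 km

14313 km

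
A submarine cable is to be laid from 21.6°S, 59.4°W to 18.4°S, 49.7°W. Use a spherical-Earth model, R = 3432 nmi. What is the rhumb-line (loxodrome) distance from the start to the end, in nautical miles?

579 nmi

Δψ = ln[tan(π/4+φ₂/2)/tan(π/4+φ₁/2)] = +0.0594;  Δφ = +0.0559 rad,  Δλ = +0.1693 rad
q = Δφ/Δψ = 0.9395
d = R·√(Δφ² + q²Δλ²) = 3432·0.16858 = 579 nmi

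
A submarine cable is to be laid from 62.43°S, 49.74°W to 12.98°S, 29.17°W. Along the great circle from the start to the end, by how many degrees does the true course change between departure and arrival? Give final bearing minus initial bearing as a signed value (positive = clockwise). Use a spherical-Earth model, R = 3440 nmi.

Initial bearing θ₁ = atan2(sin Δλ cos φ₂, cos φ₁ sin φ₂ − sin φ₁ cos φ₂ cos Δλ) = 25.91°
Final bearing θ₂ = (initial bearing from the destination back to the start) + 180° = 11.98°
Δθ = θ₂ − θ₁ = -13.9°

-13.9°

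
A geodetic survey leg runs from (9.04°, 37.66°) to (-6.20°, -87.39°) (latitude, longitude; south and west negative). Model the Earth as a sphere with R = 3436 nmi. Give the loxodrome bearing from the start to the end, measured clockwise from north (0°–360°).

263.0°

Δψ = ln[tan(π/4+φ₂/2)/tan(π/4+φ₁/2)] = -0.2669
Δλ = -2.1825 rad (taken the short way round)
course = atan2(Δλ, Δψ) = 263.03°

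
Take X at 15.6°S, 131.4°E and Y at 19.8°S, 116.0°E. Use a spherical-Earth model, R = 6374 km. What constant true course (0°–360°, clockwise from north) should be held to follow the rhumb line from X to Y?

254.0°

Δψ = ln[tan(π/4+φ₂/2)/tan(π/4+φ₁/2)] = -0.0770
Δλ = -0.2688 rad (taken the short way round)
course = atan2(Δλ, Δψ) = 254.02°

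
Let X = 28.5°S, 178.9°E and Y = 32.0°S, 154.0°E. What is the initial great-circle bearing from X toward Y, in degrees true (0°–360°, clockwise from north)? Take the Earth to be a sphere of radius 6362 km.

θ = atan2( sin Δλ·cos φ₂ ,  cos φ₁ sin φ₂ − sin φ₁ cos φ₂ cos Δλ )
  = atan2(-0.3571, -0.0987) = 254.55°

254.6°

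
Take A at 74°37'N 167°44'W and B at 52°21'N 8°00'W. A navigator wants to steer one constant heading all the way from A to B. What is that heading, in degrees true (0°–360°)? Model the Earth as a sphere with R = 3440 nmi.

108.4°

Δψ = ln[tan(π/4+φ₂/2)/tan(π/4+φ₁/2)] = -0.9259
Δλ = +2.7879 rad (taken the short way round)
course = atan2(Δλ, Δψ) = 108.37°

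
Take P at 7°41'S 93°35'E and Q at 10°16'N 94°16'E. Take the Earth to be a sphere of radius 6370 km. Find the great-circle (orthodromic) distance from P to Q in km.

cos σ = sin φ₁ sin φ₂ + cos φ₁ cos φ₂ cos Δλ
      = sin(-7.68°)sin(10.27°) + cos(-7.68°)cos(10.27°)cos(0.68°) = 0.9513
σ = 17.963° → d = Rσ = 6370·0.31351 = 1997 km

1997 km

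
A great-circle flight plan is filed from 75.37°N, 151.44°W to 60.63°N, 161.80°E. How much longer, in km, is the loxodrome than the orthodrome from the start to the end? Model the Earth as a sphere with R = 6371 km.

59 km

Great circle: cos σ = sin φ₁ sin φ₂ + cos φ₁ cos φ₂ cos Δλ,  σ = 0.3816 rad → d_gc = 2431.1 km
Rhumb line: Δψ = -0.7137, q = Δφ/Δψ = 0.3605, d_rh = R√(Δφ²+q²Δλ²) = 2489.8 km
Excess = 2489.8 − 2431.1 = 58.7 ≈ 59 km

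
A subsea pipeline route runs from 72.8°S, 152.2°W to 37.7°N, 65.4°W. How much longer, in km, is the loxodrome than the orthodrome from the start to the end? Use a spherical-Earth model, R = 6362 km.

Great circle: cos σ = sin φ₁ sin φ₂ + cos φ₁ cos φ₂ cos Δλ,  σ = 2.1787 rad → d_gc = 13860.66 km
Rhumb line: Δψ = +2.6003, q = Δφ/Δψ = 0.7417, d_rh = R√(Δφ²+q²Δλ²) = 14200.19 km
Excess = 14200.19 − 13860.66 = 339.53 ≈ 340 km

340 km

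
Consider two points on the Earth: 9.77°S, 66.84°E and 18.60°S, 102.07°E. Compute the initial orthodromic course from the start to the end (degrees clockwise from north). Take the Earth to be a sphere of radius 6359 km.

N = sin Δλ·cos φ₂ = +0.5467;  D = cos φ₁ sin φ₂ − sin φ₁ cos φ₂ cos Δλ = -0.1830
initial course = atan2(N, D) = 108.50°

108.5°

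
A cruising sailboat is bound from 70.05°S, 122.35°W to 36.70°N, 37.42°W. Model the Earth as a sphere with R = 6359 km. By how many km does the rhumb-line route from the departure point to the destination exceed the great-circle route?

Great circle: cos σ = sin φ₁ sin φ₂ + cos φ₁ cos φ₂ cos Δλ,  σ = 2.1384 rad → d_gc = 13597.9 km
Rhumb line: Δψ = +2.4274, q = Δφ/Δψ = 0.7675, d_rh = R√(Δφ²+q²Δλ²) = 13882.0 km
Excess = 13882.0 − 13597.9 = 284.1 ≈ 284 km

284 km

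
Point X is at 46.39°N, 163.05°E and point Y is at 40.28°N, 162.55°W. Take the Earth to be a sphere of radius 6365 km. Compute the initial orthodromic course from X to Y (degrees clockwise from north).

91.3°

θ = atan2( sin Δλ·cos φ₂ ,  cos φ₁ sin φ₂ − sin φ₁ cos φ₂ cos Δλ )
  = atan2(+0.4310, -0.0098) = 91.31°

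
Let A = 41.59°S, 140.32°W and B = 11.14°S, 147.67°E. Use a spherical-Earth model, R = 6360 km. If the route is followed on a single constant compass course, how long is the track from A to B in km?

7804 km

Δψ = ln[tan(π/4+φ₂/2)/tan(π/4+φ₁/2)] = +0.6039;  Δφ = +0.5315 rad,  Δλ = -1.2568 rad
q = Δφ/Δψ = 0.8800
d = R·√(Δφ² + q²Δλ²) = 6360·1.22709 = 7804 km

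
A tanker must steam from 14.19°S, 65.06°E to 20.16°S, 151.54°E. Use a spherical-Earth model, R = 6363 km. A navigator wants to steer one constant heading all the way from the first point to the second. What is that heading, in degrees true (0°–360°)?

94.1°

Δψ = ln[tan(π/4+φ₂/2)/tan(π/4+φ₁/2)] = -0.1091
Δλ = +1.5094 rad (taken the short way round)
course = atan2(Δλ, Δψ) = 94.13°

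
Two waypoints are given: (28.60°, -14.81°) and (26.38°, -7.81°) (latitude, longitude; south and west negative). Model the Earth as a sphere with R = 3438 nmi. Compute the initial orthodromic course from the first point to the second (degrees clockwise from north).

N = sin Δλ·cos φ₂ = +0.1092;  D = cos φ₁ sin φ₂ − sin φ₁ cos φ₂ cos Δλ = -0.0355
initial course = atan2(N, D) = 108.03°

108.0°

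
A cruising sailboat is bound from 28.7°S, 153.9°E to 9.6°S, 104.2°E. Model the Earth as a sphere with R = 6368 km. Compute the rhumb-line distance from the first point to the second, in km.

5606 km

Rhumb course C = atan2(Δλ, Δψ) with Δψ = ln[tan(π/4+φ₂/2)/tan(π/4+φ₁/2)] = +0.3549, Δλ = -0.8674 → C = 292.25°
d = R·|Δφ| / |cos C| = 6368·0.33336 / 0.37870 = 5606 km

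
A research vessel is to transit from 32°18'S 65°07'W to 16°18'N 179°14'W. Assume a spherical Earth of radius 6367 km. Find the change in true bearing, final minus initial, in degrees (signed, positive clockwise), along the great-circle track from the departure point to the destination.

At departure: θ₁ = atan2(sin Δλ cos φ₂, cos φ₁ sin φ₂ − sin φ₁ cos φ₂ cos Δλ) = 271.81°
At arrival: θ₂ = atan2(sin Δλ cos φ₁, −cos φ₂ sin φ₁ + sin φ₂ cos φ₁ cos Δλ) = 298.33°
Δθ = θ₂ − θ₁ = +26.5°

+26.5°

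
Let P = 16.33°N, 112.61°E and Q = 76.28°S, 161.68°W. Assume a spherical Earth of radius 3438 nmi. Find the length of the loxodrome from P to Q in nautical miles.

6543 nmi

Rhumb course C = atan2(Δλ, Δψ) with Δψ = ln[tan(π/4+φ₂/2)/tan(π/4+φ₁/2)] = -2.4067, Δλ = +1.4959 → C = 148.14°
d = R·|Δφ| / |cos C| = 3438·1.61635 / 0.84930 = 6543 nmi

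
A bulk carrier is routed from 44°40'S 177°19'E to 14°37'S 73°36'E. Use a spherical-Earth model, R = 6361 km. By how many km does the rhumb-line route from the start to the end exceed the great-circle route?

466 km

Great circle: cos σ = sin φ₁ sin φ₂ + cos φ₁ cos φ₂ cos Δλ,  σ = 1.5566 rad → d_gc = 9901.4 km
Rhumb line: Δψ = +0.6152, q = Δφ/Δψ = 0.8525, d_rh = R√(Δφ²+q²Δλ²) = 10367.2 km
Excess = 10367.2 − 9901.4 = 465.8 ≈ 466 km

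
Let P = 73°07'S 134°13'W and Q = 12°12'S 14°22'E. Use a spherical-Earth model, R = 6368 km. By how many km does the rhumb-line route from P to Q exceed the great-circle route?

Great circle: cos σ = sin φ₁ sin φ₂ + cos φ₁ cos φ₂ cos Δλ,  σ = 1.6108 rad → d_gc = 10257.8 km
Rhumb line: Δψ = +1.6932, q = Δφ/Δψ = 0.6279, d_rh = R√(Δφ²+q²Δλ²) = 12383.9 km
Excess = 12383.9 − 10257.8 = 2126.1 ≈ 2126 km

2126 km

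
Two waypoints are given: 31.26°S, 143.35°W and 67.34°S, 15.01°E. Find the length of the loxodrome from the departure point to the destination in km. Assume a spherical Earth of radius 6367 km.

11455 km

Δψ = ln[tan(π/4+φ₂/2)/tan(π/4+φ₁/2)] = -1.0328;  Δφ = -0.6297 rad,  Δλ = +2.7639 rad
q = Δφ/Δψ = 0.6097
d = R·√(Δφ² + q²Δλ²) = 6367·1.79908 = 11455 km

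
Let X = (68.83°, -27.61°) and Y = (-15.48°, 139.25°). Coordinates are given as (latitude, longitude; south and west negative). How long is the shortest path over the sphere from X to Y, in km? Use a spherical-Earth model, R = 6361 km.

cos σ = sin φ₁ sin φ₂ + cos φ₁ cos φ₂ cos Δλ
      = sin(68.83°)sin(-15.48°) + cos(68.83°)cos(-15.48°)cos(166.86°) = -0.5878
σ = 126.002° → d = Rσ = 6361·2.19915 = 13989 km

13989 km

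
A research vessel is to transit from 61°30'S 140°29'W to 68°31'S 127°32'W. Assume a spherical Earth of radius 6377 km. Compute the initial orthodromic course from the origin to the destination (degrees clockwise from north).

θ = atan2( sin Δλ·cos φ₂ ,  cos φ₁ sin φ₂ − sin φ₁ cos φ₂ cos Δλ )
  = atan2(+0.0821, -0.1303) = 147.80°

147.8°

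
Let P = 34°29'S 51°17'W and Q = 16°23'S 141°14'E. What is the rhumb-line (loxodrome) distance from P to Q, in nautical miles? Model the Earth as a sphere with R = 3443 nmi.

9099 nmi

Δψ = ln[tan(π/4+φ₂/2)/tan(π/4+φ₁/2)] = +0.3519;  Δφ = +0.3159 rad,  Δλ = -2.9231 rad
q = Δφ/Δψ = 0.8976
d = R·√(Δφ² + q²Δλ²) = 3443·2.64277 = 9099 nmi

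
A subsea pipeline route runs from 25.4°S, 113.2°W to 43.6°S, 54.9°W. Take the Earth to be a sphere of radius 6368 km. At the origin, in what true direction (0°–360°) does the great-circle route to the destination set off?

126.7°

θ = atan2( sin Δλ·cos φ₂ ,  cos φ₁ sin φ₂ − sin φ₁ cos φ₂ cos Δλ )
  = atan2(+0.6161, -0.4597) = 126.73°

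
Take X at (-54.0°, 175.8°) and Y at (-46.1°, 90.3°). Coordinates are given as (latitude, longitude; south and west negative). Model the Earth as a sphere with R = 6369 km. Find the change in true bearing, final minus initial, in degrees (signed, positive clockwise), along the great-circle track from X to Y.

+70.8°

At departure: θ₁ = atan2(sin Δλ cos φ₂, cos φ₁ sin φ₂ − sin φ₁ cos φ₂ cos Δλ) = 241.23°
At arrival: θ₂ = atan2(sin Δλ cos φ₁, −cos φ₂ sin φ₁ + sin φ₂ cos φ₁ cos Δλ) = 312.01°
Δθ = θ₂ − θ₁ = +70.8°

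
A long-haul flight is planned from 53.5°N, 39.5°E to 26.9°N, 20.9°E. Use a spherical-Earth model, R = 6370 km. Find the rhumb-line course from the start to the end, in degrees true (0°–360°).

207.6°

Δψ = ln[tan(π/4+φ₂/2)/tan(π/4+φ₁/2)] = -0.6217
Δλ = -0.3246 rad (taken the short way round)
course = atan2(Δλ, Δψ) = 207.57°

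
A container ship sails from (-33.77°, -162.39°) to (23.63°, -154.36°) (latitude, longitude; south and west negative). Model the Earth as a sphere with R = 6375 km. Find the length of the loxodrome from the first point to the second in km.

6443 km

Δψ = ln[tan(π/4+φ₂/2)/tan(π/4+φ₁/2)] = +1.0515;  Δφ = +1.0018 rad,  Δλ = +0.1401 rad
q = Δφ/Δψ = 0.9528
d = R·√(Δφ² + q²Δλ²) = 6375·1.01068 = 6443 km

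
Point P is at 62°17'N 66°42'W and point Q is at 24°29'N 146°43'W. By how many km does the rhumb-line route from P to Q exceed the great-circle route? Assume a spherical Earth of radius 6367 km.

324 km

Great circle: cos σ = sin φ₁ sin φ₂ + cos φ₁ cos φ₂ cos Δλ,  σ = 1.1149 rad → d_gc = 7098.6 km
Rhumb line: Δψ = -0.9586, q = Δφ/Δψ = 0.6882, d_rh = R√(Δφ²+q²Δλ²) = 7422.4 km
Excess = 7422.4 − 7098.6 = 323.8 ≈ 324 km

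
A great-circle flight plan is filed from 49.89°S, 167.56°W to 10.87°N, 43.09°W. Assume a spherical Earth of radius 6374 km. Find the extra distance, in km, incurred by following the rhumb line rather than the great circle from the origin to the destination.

626 km

Great circle: cos σ = sin φ₁ sin φ₂ + cos φ₁ cos φ₂ cos Δλ,  σ = 2.0971 rad → d_gc = 13366.8 km
Rhumb line: Δψ = +1.1986, q = Δφ/Δψ = 0.8848, d_rh = R√(Δφ²+q²Δλ²) = 13992.4 km
Excess = 13992.4 − 13366.8 = 625.6 ≈ 626 km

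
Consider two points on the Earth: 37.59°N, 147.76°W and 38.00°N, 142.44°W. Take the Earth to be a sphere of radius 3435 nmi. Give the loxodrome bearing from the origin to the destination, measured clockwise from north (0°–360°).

Meridional parts: M(φ₁)=+0.7089, M(φ₂)=+0.7180 → ΔM = +0.0091;  Δλ = +0.0929 rad
tan C = Δλ / ΔM = +10.2534 → C = 84.43°

84.4°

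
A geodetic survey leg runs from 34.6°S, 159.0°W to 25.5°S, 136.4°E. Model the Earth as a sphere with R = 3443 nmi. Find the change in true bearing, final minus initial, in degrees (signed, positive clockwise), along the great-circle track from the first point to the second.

+35.2°

Initial bearing θ₁ = atan2(sin Δλ cos φ₂, cos φ₁ sin φ₂ − sin φ₁ cos φ₂ cos Δλ) = 260.63°
Final bearing θ₂ = (initial bearing from the destination back to the start) + 180° = 295.87°
Δθ = θ₂ − θ₁ = +35.2°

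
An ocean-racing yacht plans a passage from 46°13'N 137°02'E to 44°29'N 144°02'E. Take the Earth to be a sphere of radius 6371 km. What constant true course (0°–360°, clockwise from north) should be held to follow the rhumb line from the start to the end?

Meridional parts: M(φ₁)=+0.9117, M(φ₂)=+0.8687 → ΔM = -0.0431;  Δλ = +0.1222 rad
tan C = Δλ / ΔM = -2.8378 → C = 109.41°

109.4°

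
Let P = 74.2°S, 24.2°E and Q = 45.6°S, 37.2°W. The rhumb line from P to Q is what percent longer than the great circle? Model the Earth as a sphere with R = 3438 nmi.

Great circle: σ = 0.6783 rad → d_gc = Rσ = 2331.8 nmi
Rhumb: Δφ = +0.4992, Δλ = -1.0716, Δψ = +1.0787, q = Δφ/Δψ = 0.4627 → d_rh = R√(Δφ²+q²Δλ²) = 2419.0 nmi
Excess = (2419.0 − 2331.8) / 2331.8 = 87.2 / 2331.8 = 3.74% ≈ 3.7%

3.7%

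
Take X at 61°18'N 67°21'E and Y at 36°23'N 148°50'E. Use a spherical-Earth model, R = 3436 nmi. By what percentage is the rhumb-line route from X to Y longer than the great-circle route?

Great circle: σ = 0.9551 rad → d_gc = Rσ = 3281.6 nmi
Rhumb: Δφ = -0.4349, Δλ = +1.4222, Δψ = -0.6807, q = Δφ/Δψ = 0.6389 → d_rh = R√(Δφ²+q²Δλ²) = 3461.1 nmi
Excess = (3461.1 − 3281.6) / 3281.6 = 179.5 / 3281.6 = 5.47% ≈ 5.5%

5.5%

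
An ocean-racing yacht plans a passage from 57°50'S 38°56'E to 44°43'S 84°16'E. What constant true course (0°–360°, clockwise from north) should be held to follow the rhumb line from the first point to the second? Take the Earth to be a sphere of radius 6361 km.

Δψ = ln[tan(π/4+φ₂/2)/tan(π/4+φ₁/2)] = +0.3693
Δλ = +0.7912 rad (taken the short way round)
course = atan2(Δλ, Δψ) = 64.98°

65.0°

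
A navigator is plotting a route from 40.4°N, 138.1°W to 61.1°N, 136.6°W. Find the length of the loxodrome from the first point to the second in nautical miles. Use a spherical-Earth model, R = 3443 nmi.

Rhumb course C = atan2(Δλ, Δψ) with Δψ = ln[tan(π/4+φ₂/2)/tan(π/4+φ₁/2)] = +0.5840, Δλ = +0.0262 → C = 2.57°
d = R·|Δφ| / |cos C| = 3443·0.36128 / 0.99900 = 1245 nmi

1245 nmi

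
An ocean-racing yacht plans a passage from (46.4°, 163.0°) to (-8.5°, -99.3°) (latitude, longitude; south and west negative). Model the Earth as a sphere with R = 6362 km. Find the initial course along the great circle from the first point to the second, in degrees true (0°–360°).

θ = atan2( sin Δλ·cos φ₂ ,  cos φ₁ sin φ₂ − sin φ₁ cos φ₂ cos Δλ )
  = atan2(+0.9801, -0.0060) = 90.35°

90.3°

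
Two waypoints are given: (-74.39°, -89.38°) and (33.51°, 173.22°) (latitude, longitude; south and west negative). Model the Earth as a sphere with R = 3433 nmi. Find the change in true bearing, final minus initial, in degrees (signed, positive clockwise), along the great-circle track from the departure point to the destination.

+68.1°

At departure: θ₁ = atan2(sin Δλ cos φ₂, cos φ₁ sin φ₂ − sin φ₁ cos φ₂ cos Δλ) = 273.12°
At arrival: θ₂ = atan2(sin Δλ cos φ₁, −cos φ₂ sin φ₁ + sin φ₂ cos φ₁ cos Δλ) = 341.20°
Δθ = θ₂ − θ₁ = +68.1°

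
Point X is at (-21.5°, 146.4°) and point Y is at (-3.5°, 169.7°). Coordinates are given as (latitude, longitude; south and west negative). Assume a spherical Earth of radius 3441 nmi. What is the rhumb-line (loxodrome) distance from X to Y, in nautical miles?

Δψ = ln[tan(π/4+φ₂/2)/tan(π/4+φ₁/2)] = +0.3233;  Δφ = +0.3142 rad,  Δλ = +0.4067 rad
q = Δφ/Δψ = 0.9719
d = R·√(Δφ² + q²Δλ²) = 3441·0.50487 = 1737 nmi

1737 nmi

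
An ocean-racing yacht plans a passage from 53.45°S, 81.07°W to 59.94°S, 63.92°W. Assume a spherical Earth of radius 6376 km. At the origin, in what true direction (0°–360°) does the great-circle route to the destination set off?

θ = atan2( sin Δλ·cos φ₂ ,  cos φ₁ sin φ₂ − sin φ₁ cos φ₂ cos Δλ )
  = atan2(+0.1477, -0.1309) = 131.55°

131.6°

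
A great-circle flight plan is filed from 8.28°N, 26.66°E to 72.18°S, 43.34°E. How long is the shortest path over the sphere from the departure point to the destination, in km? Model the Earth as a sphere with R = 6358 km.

9011 km

Haversine: a = sin²(Δφ/2)+cos φ₁ cos φ₂ sin²(Δλ/2) = 0.42350;  σ = 2·atan2(√a,√(1−a))
σ = 81.200° → d = Rσ = 6358·1.41720 = 9011 km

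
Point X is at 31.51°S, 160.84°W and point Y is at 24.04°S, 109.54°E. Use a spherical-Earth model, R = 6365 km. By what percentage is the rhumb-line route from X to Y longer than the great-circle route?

Great circle: σ = 1.3510 rad → d_gc = Rσ = 8598.8 km
Rhumb: Δφ = +0.1304, Δλ = -1.5642, Δψ = +0.1475, q = Δφ/Δψ = 0.8838 → d_rh = R√(Δφ²+q²Δλ²) = 8838.2 km
Excess = (8838.2 − 8598.8) / 8598.8 = 239.4 / 8598.8 = 2.78% ≈ 2.8%

2.8%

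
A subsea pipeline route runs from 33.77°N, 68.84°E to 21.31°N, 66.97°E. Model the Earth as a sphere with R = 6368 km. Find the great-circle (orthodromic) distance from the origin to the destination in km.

cos σ = sin φ₁ sin φ₂ + cos φ₁ cos φ₂ cos Δλ
      = sin(33.77°)sin(21.31°) + cos(33.77°)cos(21.31°)cos(-1.87°) = 0.9760
σ = 12.569° → d = Rσ = 6368·0.21937 = 1397 km

1397 km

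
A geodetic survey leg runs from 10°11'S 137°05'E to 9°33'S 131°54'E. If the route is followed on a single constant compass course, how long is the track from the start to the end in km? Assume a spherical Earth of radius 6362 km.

571 km

Rhumb course C = atan2(Δλ, Δψ) with Δψ = ln[tan(π/4+φ₂/2)/tan(π/4+φ₁/2)] = +0.0112, Δλ = -0.0905 → C = 277.07°
d = R·|Δφ| / |cos C| = 6362·0.01105 / 0.12308 = 571 km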